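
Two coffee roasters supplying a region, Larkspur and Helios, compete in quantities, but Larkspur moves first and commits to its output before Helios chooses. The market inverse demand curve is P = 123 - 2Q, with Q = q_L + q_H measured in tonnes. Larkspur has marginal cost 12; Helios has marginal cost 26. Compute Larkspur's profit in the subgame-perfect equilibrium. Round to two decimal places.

Solve by backward induction. Given q_L, the follower Helios maximises π_H = (123 - 2q_L - 2q_H)q_H - 26q_H.
∂π_H/∂q_H = 97 - 2q_L - 4q_H = 0 gives the reaction function q_H = (97 - 2q_L)/4.
The leader anticipates this reaction. Substituting into P = 123 - 2Q gives P = 149/2 - q_L, so π_L = (149/2 - q_L)q_L - 12q_L.
The leader's first-order condition 125/2 - 2q_L = 0 yields q_L = 125/4.
Then q_H = (97 - 2·(125/4))/4 = 69/8.
Price P = 123 - 2·(319/8) = 173/4.
Larkspur's profit: (173/4 - 12)·(125/4) = 976.5625.

976.56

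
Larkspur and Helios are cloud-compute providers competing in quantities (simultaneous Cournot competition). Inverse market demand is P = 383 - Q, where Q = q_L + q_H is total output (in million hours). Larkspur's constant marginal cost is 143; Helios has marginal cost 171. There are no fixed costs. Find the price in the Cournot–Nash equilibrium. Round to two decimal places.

Larkspur's profit: π_L = (383 - Q)q_L - (143q_L). Setting ∂π_L/∂q_L = 0: 240 - 2q_L - (q_H) = 0.
Helios's first-order condition: 212 - 2q_H - (q_L) = 0.
So q_L = (240 - q_H)/2 and q_H = (212 - q_L)/2.
Substituting one into the other gives q_L = 268/3 and q_H = 184/3.
Total output Q = 452/3, so price P = 383 - 452/3 = 697/3.

232.33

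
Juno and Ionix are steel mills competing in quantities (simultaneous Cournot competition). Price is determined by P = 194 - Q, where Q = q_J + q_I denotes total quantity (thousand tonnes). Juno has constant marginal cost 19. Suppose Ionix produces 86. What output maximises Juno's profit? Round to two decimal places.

44.50

With the rival's output fixed at 86, Juno's profit is π_J = (194 - 86 - q_J)q_J - (19q_J) = (108 - q_J)q_J - (19q_J).
∂π_J/∂q_J = 89 - 2q_J = 0, so q_J = 89/2.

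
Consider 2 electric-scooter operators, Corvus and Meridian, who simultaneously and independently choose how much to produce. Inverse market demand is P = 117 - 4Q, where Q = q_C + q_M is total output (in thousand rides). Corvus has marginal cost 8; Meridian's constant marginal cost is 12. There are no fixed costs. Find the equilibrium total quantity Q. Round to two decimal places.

17.83

Corvus's profit: π_C = (117 - 4Q)q_C - (8q_C). Setting ∂π_C/∂q_C = 0: 109 - 8q_C - 4(q_M) = 0.
Meridian's profit: π_M = (117 - 4Q)q_M - (12q_M). Setting ∂π_M/∂q_M = 0: 105 - 8q_M - 4(q_C) = 0.
Rearranging gives the reaction functions q_C = (109 - 4q_M)/8 and q_M = (105 - 4q_C)/8.
Solving the pair: q_C = 113/12, q_M = 101/12.
Total output Q = 113/12 + 101/12 = 107/6.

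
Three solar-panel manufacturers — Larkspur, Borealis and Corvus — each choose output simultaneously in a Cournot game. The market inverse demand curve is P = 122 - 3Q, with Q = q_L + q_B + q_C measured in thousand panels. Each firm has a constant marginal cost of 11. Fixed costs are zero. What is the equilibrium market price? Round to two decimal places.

Each firm earns π_i = (122 - 3Q)q_i - 11q_i.
Setting ∂π_i/∂q_i = 0 with rivals' quantities fixed: 111 - 6q_i - 3·Σ_{j≠i} q_j = 0.
By symmetry each firm produces the same amount; substituting Σ_{j≠i} q_j = 2q_i yields q_i = 111/12 = 37/4.
Total output Q = 111/4, so price P = 122 - 3·(111/4) = 155/4.

38.75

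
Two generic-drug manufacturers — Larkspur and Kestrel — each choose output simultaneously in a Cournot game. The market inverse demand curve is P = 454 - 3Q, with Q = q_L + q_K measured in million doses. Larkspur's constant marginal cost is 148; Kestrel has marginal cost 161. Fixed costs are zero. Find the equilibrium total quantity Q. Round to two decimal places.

Larkspur's profit: π_L = (454 - 3Q)q_L - (148q_L). Setting ∂π_L/∂q_L = 0: 306 - 6q_L - 3(q_K) = 0.
Kestrel's profit: π_K = (454 - 3Q)q_K - (161q_K). Setting ∂π_K/∂q_K = 0: 293 - 6q_K - 3(q_L) = 0.
Rearranging gives the reaction functions q_L = (306 - 3q_K)/6 and q_K = (293 - 3q_L)/6.
Solving the pair: q_L = 319/9, q_K = 280/9.
Total output Q = 319/9 + 280/9 = 599/9.

66.56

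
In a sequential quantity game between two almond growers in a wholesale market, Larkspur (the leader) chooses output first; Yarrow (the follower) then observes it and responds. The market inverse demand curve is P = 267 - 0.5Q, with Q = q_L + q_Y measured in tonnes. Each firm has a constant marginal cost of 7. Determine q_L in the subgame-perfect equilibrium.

Solve by backward induction. Given q_L, the follower Yarrow maximises π_Y = (267 - (1/2)q_L - (1/2)q_Y)q_Y - 7q_Y.
Setting the follower's marginal profit to zero, 260 - (1/2)q_L - q_Y = 0, i.e. q_Y = (260 - (1/2)q_L).
Larkspur substitutes q_Y(q_L) into its own profit: π_L = q_L(267 - (1/2)q_L - (260 - (1/2)q_L)/2) - 7q_L = (137 - (1/4)q_L)q_L - 7q_L.
Leader FOC: 130 - (1/2)q_L = 0, so q_L = 260.
Then q_Y = (260 - (1/2)·260) = 130.

260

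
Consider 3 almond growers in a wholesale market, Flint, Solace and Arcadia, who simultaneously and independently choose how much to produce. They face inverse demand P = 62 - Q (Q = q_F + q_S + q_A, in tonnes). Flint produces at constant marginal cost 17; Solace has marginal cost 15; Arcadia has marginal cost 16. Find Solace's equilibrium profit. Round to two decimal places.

156.25

Flint's profit: π_F = (62 - Q)q_F - (17q_F). Setting ∂π_F/∂q_F = 0: 45 - 2q_F - (q_S + q_A) = 0.
Solace's first-order condition: 47 - 2q_S - (q_F + q_A) = 0.
Arcadia's profit: π_A = (62 - Q)q_A - (16q_A). Setting ∂π_A/∂q_A = 0: 46 - 2q_A - (q_F + q_S) = 0.
Adding the 3 conditions: 138 − 2Q − 2Q = 0, i.e. Q = 69/2.
Back-substituting: q_F = (45 − 69/2) = 21/2, q_S = (47 − 69/2) = 25/2, q_A = (46 − 69/2) = 23/2.
Price P = 62 - 69/2 = 55/2.
Solace's profit: (55/2 - 15)·(25/2) = 625/4.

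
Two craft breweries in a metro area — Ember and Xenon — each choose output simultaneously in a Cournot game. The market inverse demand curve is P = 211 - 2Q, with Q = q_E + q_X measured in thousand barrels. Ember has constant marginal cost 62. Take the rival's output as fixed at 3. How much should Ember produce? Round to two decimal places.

35.75

With the rival's output fixed at 3, Ember's profit is π_E = (211 - 2·3 - 2q_E)q_E - (62q_E) = (205 - 2q_E)q_E - (62q_E).
∂π_E/∂q_E = 143 - 4q_E = 0, so q_E = 143/4.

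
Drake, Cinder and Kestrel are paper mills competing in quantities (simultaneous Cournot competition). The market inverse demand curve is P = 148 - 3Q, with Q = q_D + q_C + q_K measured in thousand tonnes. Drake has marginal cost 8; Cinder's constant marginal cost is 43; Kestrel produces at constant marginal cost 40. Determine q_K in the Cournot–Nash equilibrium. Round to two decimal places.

6.58

Drake's profit: π_D = (148 - 3Q)q_D - (8q_D). Setting ∂π_D/∂q_D = 0: 140 - 6q_D - 3(q_C + q_K) = 0.
Cinder's profit: π_C = (148 - 3Q)q_C - (43q_C). Setting ∂π_C/∂q_C = 0: 105 - 6q_C - 3(q_D + q_K) = 0.
Kestrel's profit: π_K = (148 - 3Q)q_K - (40q_K). Setting ∂π_K/∂q_K = 0: 108 - 6q_K - 3(q_D + q_C) = 0.
Adding the 3 first-order conditions: 353 − 12Q = 0, so Q = 353/12.
Back-substituting: q_D = (140 − 353/4)/3 = 69/4, q_C = (105 − 353/4)/3 = 67/12, q_K = (108 − 353/4)/3 = 79/12.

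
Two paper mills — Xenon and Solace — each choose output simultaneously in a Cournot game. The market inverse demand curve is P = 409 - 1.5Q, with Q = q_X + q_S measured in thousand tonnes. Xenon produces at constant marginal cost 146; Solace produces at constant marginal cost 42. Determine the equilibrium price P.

199

Xenon's profit: π_X = (409 - 1.5Q)q_X - (146q_X). Setting ∂π_X/∂q_X = 0: 263 - 3q_X - (3/2)(q_S) = 0.
Solace's first-order condition: 367 - 3q_S - (3/2)(q_X) = 0.
So q_X = (263 - (3/2)q_S)/3 and q_S = (367 - (3/2)q_X)/3.
Solving the pair: q_X = 106/3, q_S = 314/3.
Total output Q = 140, so price P = 409 - (3/2)·140 = 199.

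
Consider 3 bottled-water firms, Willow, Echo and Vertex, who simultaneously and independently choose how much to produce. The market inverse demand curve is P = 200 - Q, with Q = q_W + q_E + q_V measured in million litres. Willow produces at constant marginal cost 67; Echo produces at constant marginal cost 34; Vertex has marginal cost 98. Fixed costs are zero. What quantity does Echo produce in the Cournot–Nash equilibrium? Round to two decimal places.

Willow's profit: π_W = (200 - Q)q_W - (67q_W). Setting ∂π_W/∂q_W = 0: 133 - 2q_W - (q_E + q_V) = 0.
Echo's first-order condition: 166 - 2q_E - (q_W + q_V) = 0.
Vertex's first-order condition: 102 - 2q_V - (q_W + q_E) = 0.
Adding the 3 conditions: 401 − 2Q − 2Q = 0, i.e. Q = 401/4.
Back-substituting: q_W = (133 − 401/4) = 131/4, q_E = (166 − 401/4) = 263/4, q_V = (102 − 401/4) = 7/4.

65.75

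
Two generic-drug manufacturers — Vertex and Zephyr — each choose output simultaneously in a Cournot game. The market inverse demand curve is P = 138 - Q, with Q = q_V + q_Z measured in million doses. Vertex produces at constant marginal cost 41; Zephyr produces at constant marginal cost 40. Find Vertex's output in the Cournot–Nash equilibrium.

Vertex's profit: π_V = (138 - Q)q_V - (41q_V). Setting ∂π_V/∂q_V = 0: 97 - 2q_V - (q_Z) = 0.
Zephyr's profit: π_Z = (138 - Q)q_Z - (40q_Z). Setting ∂π_Z/∂q_Z = 0: 98 - 2q_Z - (q_V) = 0.
Rearranging gives the reaction functions q_V = (97 - q_Z)/2 and q_Z = (98 - q_V)/2.
Solving the pair: q_V = 32, q_Z = 33.

32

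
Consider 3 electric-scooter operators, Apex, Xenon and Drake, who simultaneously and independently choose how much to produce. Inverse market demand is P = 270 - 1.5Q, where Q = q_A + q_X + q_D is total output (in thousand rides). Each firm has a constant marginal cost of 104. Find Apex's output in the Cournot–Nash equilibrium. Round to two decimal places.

A representative firm's profit is π_i = q_i(270 - 1.5Q) - 104q_i.
First-order condition (treating rivals' output as given): 166 - 3q_i - (3/2)·Σ_{j≠i} q_j = 0.
By symmetry each firm produces the same amount; substituting Σ_{j≠i} q_j = 2q_i yields q_i = 166/6 = 83/3.

27.67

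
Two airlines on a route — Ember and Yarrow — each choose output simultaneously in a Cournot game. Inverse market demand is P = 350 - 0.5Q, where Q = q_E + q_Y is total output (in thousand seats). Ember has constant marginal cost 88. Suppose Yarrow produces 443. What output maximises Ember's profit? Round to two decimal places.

With the rival's output fixed at 443, Ember's profit is π_E = (350 - (1/2)·443 - (1/2)q_E)q_E - (88q_E) = (257/2 - (1/2)q_E)q_E - (88q_E).
∂π_E/∂q_E = 81/2 - q_E = 0, so q_E = 81/2.

40.50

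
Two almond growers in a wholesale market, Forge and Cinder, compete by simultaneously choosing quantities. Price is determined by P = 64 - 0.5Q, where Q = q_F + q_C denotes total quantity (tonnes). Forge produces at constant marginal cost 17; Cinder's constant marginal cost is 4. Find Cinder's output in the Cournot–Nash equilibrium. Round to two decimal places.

48.67

Forge's profit: π_F = (64 - 0.5Q)q_F - (17q_F). Setting ∂π_F/∂q_F = 0: 47 - q_F - (1/2)(q_C) = 0.
Cinder's first-order condition: 60 - q_C - (1/2)(q_F) = 0.
So q_F = (47 - (1/2)q_C) and q_C = (60 - (1/2)q_F).
Solving the pair: q_F = 68/3, q_C = 146/3.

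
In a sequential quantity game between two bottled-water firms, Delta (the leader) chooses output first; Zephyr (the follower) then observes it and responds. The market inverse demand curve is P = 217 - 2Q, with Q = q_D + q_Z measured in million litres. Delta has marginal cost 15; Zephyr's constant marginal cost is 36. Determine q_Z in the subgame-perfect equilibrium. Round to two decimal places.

17.38

Solve by backward induction. Given q_D, the follower Zephyr maximises π_Z = (217 - 2q_D - 2q_Z)q_Z - 36q_Z.
∂π_Z/∂q_Z = 181 - 2q_D - 4q_Z = 0 gives the reaction function q_Z = (181 - 2q_D)/4.
Delta substitutes q_Z(q_D) into its own profit: π_D = q_D(217 - 2q_D - (181 - 2q_D)/2) - 15q_D = (253/2 - q_D)q_D - 15q_D.
Leader FOC: 223/2 - 2q_D = 0, so q_D = 223/4.
Then q_Z = (181 - 2·(223/4))/4 = 139/8.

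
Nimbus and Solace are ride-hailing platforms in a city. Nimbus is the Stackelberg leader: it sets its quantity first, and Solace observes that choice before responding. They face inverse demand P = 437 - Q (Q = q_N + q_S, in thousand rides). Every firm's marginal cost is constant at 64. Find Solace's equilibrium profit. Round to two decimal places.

The follower Solace best-responds to any q_N: π_S = (437 - Q)q_S - 64q_S.
∂π_S/∂q_S = 373 - q_N - 2q_S = 0 gives the reaction function q_S = (373 - q_N)/2.
The leader anticipates this reaction. Substituting into P = 437 - Q gives P = 501/2 - (1/2)q_N, so π_N = (501/2 - (1/2)q_N)q_N - 64q_N.
Leader FOC: 373/2 - q_N = 0, so q_N = 373/2.
Then q_S = (373 - 373/2)/2 = 373/4.
Price P = 437 - 1119/4 = 629/4.
Solace's profit: (629/4 - 64)·(373/4) = 8695.5625.

8695.56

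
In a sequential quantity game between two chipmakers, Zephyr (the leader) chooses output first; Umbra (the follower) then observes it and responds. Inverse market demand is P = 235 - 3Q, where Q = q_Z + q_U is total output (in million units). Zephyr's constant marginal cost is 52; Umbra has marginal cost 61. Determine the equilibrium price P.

The follower Umbra best-responds to any q_Z: π_U = (235 - 3Q)q_U - 61q_U.
∂π_U/∂q_U = 174 - 3q_Z - 6q_U = 0 gives the reaction function q_U = (174 - 3q_Z)/6.
The leader anticipates this reaction. Substituting into P = 235 - 3Q gives P = 148 - (3/2)q_Z, so π_Z = (148 - (3/2)q_Z)q_Z - 52q_Z.
Maximising: ∂π_Z/∂q_Z = 96 - 3q_Z = 0, giving q_Z = 32.
Then q_U = (174 - 3·32)/6 = 13.
Total output Q = 45, so price P = 235 - 3·45 = 100.

100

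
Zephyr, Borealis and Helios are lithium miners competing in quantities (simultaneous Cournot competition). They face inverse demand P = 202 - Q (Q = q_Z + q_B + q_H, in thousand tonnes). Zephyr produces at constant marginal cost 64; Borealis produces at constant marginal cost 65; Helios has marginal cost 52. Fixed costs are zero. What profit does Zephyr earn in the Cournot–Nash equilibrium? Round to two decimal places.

Zephyr's profit: π_Z = (202 - Q)q_Z - (64q_Z). Setting ∂π_Z/∂q_Z = 0: 138 - 2q_Z - (q_B + q_H) = 0.
Borealis's first-order condition: 137 - 2q_B - (q_Z + q_H) = 0.
Helios's first-order condition: 150 - 2q_H - (q_Z + q_B) = 0.
Summing all 3 equations gives 425 − 4Q = 0, hence Q = 425/4.
Back-substituting: q_Z = (138 − 425/4) = 127/4, q_B = (137 − 425/4) = 123/4, q_H = (150 − 425/4) = 175/4.
Price P = 202 - 425/4 = 383/4.
Zephyr's profit: (383/4 - 64)·(127/4) = 1008.0625.

1008.06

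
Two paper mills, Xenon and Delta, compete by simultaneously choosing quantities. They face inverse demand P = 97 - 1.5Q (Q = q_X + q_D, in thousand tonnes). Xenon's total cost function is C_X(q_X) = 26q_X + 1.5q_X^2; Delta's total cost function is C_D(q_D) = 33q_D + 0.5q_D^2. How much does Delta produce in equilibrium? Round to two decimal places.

12.76

Xenon's profit: π_X = (97 - 1.5Q)q_X - (26q_X + (3/2)q_X²). Setting ∂π_X/∂q_X = 0: 71 - 6q_X - (3/2)(q_D) = 0.
Delta's profit: π_D = (97 - 1.5Q)q_D - (33q_D + (1/2)q_D²). Setting ∂π_D/∂q_D = 0: 64 - 4q_D - (3/2)(q_X) = 0.
Best responses: q_X = (71 - (3/2)q_D)/6, q_D = (64 - (3/2)q_X)/4.
Solving the pair: q_X = 752/87, q_D = 370/29.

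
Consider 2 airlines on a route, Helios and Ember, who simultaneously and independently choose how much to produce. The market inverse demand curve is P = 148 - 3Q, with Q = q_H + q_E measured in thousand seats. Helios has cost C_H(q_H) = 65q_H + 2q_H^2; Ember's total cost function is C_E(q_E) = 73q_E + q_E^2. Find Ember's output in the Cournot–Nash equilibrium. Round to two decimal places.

Helios's profit: π_H = (148 - 3Q)q_H - (65q_H + 2q_H²). Setting ∂π_H/∂q_H = 0: 83 - 10q_H - 3(q_E) = 0.
Ember's profit: π_E = (148 - 3Q)q_E - (73q_E + q_E²). Setting ∂π_E/∂q_E = 0: 75 - 8q_E - 3(q_H) = 0.
Best responses: q_H = (83 - 3q_E)/10, q_E = (75 - 3q_H)/8.
Solving the pair: q_H = 439/71, q_E = 501/71.

7.06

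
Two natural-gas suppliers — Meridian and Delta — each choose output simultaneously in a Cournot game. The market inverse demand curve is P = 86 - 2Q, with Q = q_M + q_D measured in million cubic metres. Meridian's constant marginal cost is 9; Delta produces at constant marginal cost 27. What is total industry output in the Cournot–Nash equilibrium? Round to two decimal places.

22.67

Meridian's profit: π_M = (86 - 2Q)q_M - (9q_M). Setting ∂π_M/∂q_M = 0: 77 - 4q_M - 2(q_D) = 0.
Delta's first-order condition: 59 - 4q_D - 2(q_M) = 0.
Best responses: q_M = (77 - 2q_D)/4, q_D = (59 - 2q_M)/4.
Solving the pair: q_M = 95/6, q_D = 41/6.
Total output Q = 95/6 + 41/6 = 68/3.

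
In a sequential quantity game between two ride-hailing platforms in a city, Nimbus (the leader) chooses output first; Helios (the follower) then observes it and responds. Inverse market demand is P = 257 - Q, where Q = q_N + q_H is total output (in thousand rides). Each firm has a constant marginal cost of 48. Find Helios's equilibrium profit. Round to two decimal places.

2730.06

Solve by backward induction. Given q_N, the follower Helios maximises π_H = (257 - q_N - q_H)q_H - 48q_H.
∂π_H/∂q_H = 209 - q_N - 2q_H = 0 gives the reaction function q_H = (209 - q_N)/2.
The leader anticipates this reaction. Substituting into P = 257 - Q gives P = 305/2 - (1/2)q_N, so π_N = (305/2 - (1/2)q_N)q_N - 48q_N.
Leader FOC: 209/2 - q_N = 0, so q_N = 209/2.
Then q_H = (209 - 209/2)/2 = 209/4.
Price P = 257 - 627/4 = 401/4.
Helios's profit: (401/4 - 48)·(209/4) = 2730.0625.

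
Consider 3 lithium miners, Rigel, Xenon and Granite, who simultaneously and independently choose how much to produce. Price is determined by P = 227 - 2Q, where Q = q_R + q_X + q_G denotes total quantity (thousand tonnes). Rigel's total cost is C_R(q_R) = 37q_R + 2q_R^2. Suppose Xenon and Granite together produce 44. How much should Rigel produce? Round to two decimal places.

With rivals' combined output fixed at 44, Rigel's profit is π_R = (227 - 2·44 - 2q_R)q_R - (37q_R + 2q_R²) = (139 - 2q_R)q_R - (37q_R + 2q_R²).
∂π_R/∂q_R = 102 - 8q_R = 0, so q_R = 51/4.

12.75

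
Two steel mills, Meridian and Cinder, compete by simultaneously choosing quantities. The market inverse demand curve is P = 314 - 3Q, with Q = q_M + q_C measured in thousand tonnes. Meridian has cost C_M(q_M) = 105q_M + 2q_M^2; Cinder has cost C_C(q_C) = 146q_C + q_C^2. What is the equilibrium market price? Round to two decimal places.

Meridian's profit: π_M = (314 - 3Q)q_M - (105q_M + 2q_M²). Setting ∂π_M/∂q_M = 0: 209 - 10q_M - 3(q_C) = 0.
Cinder's profit: π_C = (314 - 3Q)q_C - (146q_C + q_C²). Setting ∂π_C/∂q_C = 0: 168 - 8q_C - 3(q_M) = 0.
Best responses: q_M = (209 - 3q_C)/10, q_C = (168 - 3q_M)/8.
Substituting one into the other gives q_M = 1168/71 and q_C = 1053/71.
Total output Q = 31.2817, so price P = 314 - 3·31.2817 = 220.1549.

220.15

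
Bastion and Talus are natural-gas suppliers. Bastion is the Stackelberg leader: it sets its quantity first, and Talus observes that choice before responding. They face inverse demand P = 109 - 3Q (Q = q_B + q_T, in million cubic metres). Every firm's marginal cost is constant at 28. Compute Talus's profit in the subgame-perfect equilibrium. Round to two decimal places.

The follower Talus best-responds to any q_B: π_T = (109 - 3Q)q_T - 28q_T.
Follower FOC: 81 - 3q_B - 6q_T = 0, so q_T(q_B) = (81 - 3q_B)/6.
Bastion substitutes q_T(q_B) into its own profit: π_B = q_B(109 - 3q_B - (81 - 3q_B)/2) - 28q_B = (137/2 - (3/2)q_B)q_B - 28q_B.
The leader's first-order condition 81/2 - 3q_B = 0 yields q_B = 27/2.
Then q_T = (81 - 3·(27/2))/6 = 27/4.
Price P = 109 - 3·(81/4) = 193/4.
Talus's profit: (193/4 - 28)·(27/4) = 136.6875.

136.69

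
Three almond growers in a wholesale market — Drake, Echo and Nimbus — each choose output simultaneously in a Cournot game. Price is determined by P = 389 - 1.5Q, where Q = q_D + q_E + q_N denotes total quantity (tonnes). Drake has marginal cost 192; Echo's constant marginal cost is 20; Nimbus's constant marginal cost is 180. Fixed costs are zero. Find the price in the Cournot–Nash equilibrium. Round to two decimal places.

Drake's profit: π_D = (389 - 1.5Q)q_D - (192q_D). Setting ∂π_D/∂q_D = 0: 197 - 3q_D - (3/2)(q_E + q_N) = 0.
Echo's profit: π_E = (389 - 1.5Q)q_E - (20q_E). Setting ∂π_E/∂q_E = 0: 369 - 3q_E - (3/2)(q_D + q_N) = 0.
Nimbus's profit: π_N = (389 - 1.5Q)q_N - (180q_N). Setting ∂π_N/∂q_N = 0: 209 - 3q_N - (3/2)(q_D + q_E) = 0.
Summing all 3 equations gives 775 − 6Q = 0, hence Q = 775/6.
Back-substituting: q_D = (197 − 775/4)/(3/2) = 13/6, q_E = (369 − 775/4)/(3/2) = 701/6, q_N = (209 − 775/4)/(3/2) = 61/6.
Total output Q = 775/6, so price P = 389 - (3/2)·(775/6) = 781/4.

195.25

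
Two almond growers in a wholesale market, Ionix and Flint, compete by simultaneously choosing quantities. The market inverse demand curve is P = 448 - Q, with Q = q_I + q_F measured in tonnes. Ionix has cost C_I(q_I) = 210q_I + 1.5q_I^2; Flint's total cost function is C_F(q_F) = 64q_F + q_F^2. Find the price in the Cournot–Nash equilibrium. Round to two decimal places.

329.58

Ionix's profit: π_I = (448 - Q)q_I - (210q_I + (3/2)q_I²). Setting ∂π_I/∂q_I = 0: 238 - 5q_I - (q_F) = 0.
Flint's profit: π_F = (448 - Q)q_F - (64q_F + q_F²). Setting ∂π_F/∂q_F = 0: 384 - 4q_F - (q_I) = 0.
Best responses: q_I = (238 - q_F)/5, q_F = (384 - q_I)/4.
Solving the pair: q_I = 568/19, q_F = 1682/19.
Total output Q = 118.4211, so price P = 448 - 118.4211 = 329.5789.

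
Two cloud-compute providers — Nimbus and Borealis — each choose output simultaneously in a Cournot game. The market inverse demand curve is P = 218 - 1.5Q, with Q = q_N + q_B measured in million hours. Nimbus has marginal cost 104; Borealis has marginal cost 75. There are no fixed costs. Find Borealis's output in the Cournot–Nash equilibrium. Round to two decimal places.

Nimbus's profit: π_N = (218 - 1.5Q)q_N - (104q_N). Setting ∂π_N/∂q_N = 0: 114 - 3q_N - (3/2)(q_B) = 0.
Borealis's profit: π_B = (218 - 1.5Q)q_B - (75q_B). Setting ∂π_B/∂q_B = 0: 143 - 3q_B - (3/2)(q_N) = 0.
Best responses: q_N = (114 - (3/2)q_B)/3, q_B = (143 - (3/2)q_N)/3.
Solving the pair: q_N = 170/9, q_B = 344/9.

38.22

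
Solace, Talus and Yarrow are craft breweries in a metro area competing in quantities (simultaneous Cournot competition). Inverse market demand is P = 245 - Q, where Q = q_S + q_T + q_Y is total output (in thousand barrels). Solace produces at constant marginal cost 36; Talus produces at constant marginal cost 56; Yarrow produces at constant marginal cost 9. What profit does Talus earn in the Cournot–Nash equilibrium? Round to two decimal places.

930.25

Solace's profit: π_S = (245 - Q)q_S - (36q_S). Setting ∂π_S/∂q_S = 0: 209 - 2q_S - (q_T + q_Y) = 0.
Talus's profit: π_T = (245 - Q)q_T - (56q_T). Setting ∂π_T/∂q_T = 0: 189 - 2q_T - (q_S + q_Y) = 0.
Yarrow's first-order condition: 236 - 2q_Y - (q_S + q_T) = 0.
Adding the 3 first-order conditions: 634 − 4Q = 0, so Q = 317/2.
Back-substituting: q_S = (209 − 317/2) = 101/2, q_T = (189 − 317/2) = 61/2, q_Y = (236 − 317/2) = 155/2.
Price P = 245 - 317/2 = 173/2.
Talus's profit: (173/2 - 56)·(61/2) = 930.2500.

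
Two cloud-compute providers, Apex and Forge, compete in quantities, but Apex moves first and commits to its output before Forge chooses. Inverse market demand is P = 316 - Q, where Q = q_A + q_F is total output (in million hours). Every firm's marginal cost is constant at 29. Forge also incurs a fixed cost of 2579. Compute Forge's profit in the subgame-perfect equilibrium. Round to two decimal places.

Solve by backward induction. Given q_A, the follower Forge maximises π_F = (316 - q_A - q_F)q_F - 29q_F.
Follower FOC: 287 - q_A - 2q_F = 0, so q_F(q_A) = (287 - q_A)/2.
The leader anticipates this reaction. Substituting into P = 316 - Q gives P = 345/2 - (1/2)q_A, so π_A = (345/2 - (1/2)q_A)q_A - 29q_A.
Maximising: ∂π_A/∂q_A = 287/2 - q_A = 0, giving q_A = 287/2.
Then q_F = (287 - 287/2)/2 = 287/4.
Price P = 316 - 861/4 = 403/4.
Forge's profit: (403/4 - 29)·(287/4) - 2579 = 2569.0625.

2569.06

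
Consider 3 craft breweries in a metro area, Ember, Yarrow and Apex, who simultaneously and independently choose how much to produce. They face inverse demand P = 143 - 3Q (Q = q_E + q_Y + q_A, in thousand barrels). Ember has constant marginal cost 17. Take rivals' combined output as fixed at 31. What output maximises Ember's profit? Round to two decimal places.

With rivals' combined output fixed at 31, Ember's profit is π_E = (143 - 3·31 - 3q_E)q_E - (17q_E) = (50 - 3q_E)q_E - (17q_E).
∂π_E/∂q_E = 33 - 6q_E = 0, so q_E = 11/2.

5.50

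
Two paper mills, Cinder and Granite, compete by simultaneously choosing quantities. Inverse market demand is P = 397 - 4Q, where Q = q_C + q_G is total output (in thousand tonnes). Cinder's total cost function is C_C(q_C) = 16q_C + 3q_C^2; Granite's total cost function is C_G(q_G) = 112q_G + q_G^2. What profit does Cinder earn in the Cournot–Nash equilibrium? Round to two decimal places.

Cinder's profit: π_C = (397 - 4Q)q_C - (16q_C + 3q_C²). Setting ∂π_C/∂q_C = 0: 381 - 14q_C - 4(q_G) = 0.
Granite's first-order condition: 285 - 10q_G - 4(q_C) = 0.
So q_C = (381 - 4q_G)/14 and q_G = (285 - 4q_C)/10.
Solving the pair: q_C = 1335/62, q_G = 1233/62.
Price P = 397 - 4·(1284/31) = 231.3226.
Cinder's profit: 231.3226·(1335/62) - 16·(1335/62) - 3(1335/62)² = 3245.4670.

3245.47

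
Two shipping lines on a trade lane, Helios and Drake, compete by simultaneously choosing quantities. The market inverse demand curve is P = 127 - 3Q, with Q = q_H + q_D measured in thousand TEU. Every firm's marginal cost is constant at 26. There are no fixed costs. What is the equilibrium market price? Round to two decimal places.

Each firm earns π_i = (127 - 3Q)q_i - 26q_i.
First-order condition (treating rivals' output as given): 101 - 6q_i - 3q_j = 0.
By symmetry each firm produces the same amount; substituting q_j = q_i yields q_i = 101/9.
Total output Q = 202/9, so price P = 127 - 3·(202/9) = 179/3.

59.67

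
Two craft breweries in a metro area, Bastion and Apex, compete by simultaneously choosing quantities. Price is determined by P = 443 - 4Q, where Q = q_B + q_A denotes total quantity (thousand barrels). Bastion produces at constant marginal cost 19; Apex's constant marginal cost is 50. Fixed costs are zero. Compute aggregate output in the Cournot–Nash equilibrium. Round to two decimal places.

68.08

Bastion's profit: π_B = (443 - 4Q)q_B - (19q_B). Setting ∂π_B/∂q_B = 0: 424 - 8q_B - 4(q_A) = 0.
Apex's first-order condition: 393 - 8q_A - 4(q_B) = 0.
Rearranging gives the reaction functions q_B = (424 - 4q_A)/8 and q_A = (393 - 4q_B)/8.
Solving the pair: q_B = 455/12, q_A = 181/6.
Total output Q = 455/12 + 181/6 = 817/12.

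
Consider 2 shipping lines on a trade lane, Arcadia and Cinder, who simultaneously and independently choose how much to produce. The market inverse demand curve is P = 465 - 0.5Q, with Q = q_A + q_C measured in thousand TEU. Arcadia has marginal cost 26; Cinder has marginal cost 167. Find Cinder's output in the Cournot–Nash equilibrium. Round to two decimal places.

Arcadia's profit: π_A = (465 - 0.5Q)q_A - (26q_A). Setting ∂π_A/∂q_A = 0: 439 - q_A - (1/2)(q_C) = 0.
Cinder's first-order condition: 298 - q_C - (1/2)(q_A) = 0.
So q_A = (439 - (1/2)q_C) and q_C = (298 - (1/2)q_A).
Solving the pair: q_A = 1160/3, q_C = 314/3.

104.67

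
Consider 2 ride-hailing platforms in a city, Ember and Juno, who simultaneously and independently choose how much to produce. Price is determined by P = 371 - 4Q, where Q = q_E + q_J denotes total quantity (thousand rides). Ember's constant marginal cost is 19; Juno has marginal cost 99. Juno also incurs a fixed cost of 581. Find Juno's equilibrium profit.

443

Ember's profit: π_E = (371 - 4Q)q_E - (19q_E). Setting ∂π_E/∂q_E = 0: 352 - 8q_E - 4(q_J) = 0.
Juno's profit: π_J = (371 - 4Q)q_J - (99q_J). Setting ∂π_J/∂q_J = 0: 272 - 8q_J - 4(q_E) = 0.
Best responses: q_E = (352 - 4q_J)/8, q_J = (272 - 4q_E)/8.
Substituting one into the other gives q_E = 36 and q_J = 16.
Price P = 371 - 4·52 = 163.
Juno's profit: (163 - 99)·16 - 581 = 443.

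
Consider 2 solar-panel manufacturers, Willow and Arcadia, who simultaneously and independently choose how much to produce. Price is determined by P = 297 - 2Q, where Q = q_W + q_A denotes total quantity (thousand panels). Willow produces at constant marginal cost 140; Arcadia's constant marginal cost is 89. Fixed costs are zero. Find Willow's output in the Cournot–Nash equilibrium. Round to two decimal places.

17.67

Willow's profit: π_W = (297 - 2Q)q_W - (140q_W). Setting ∂π_W/∂q_W = 0: 157 - 4q_W - 2(q_A) = 0.
Arcadia's first-order condition: 208 - 4q_A - 2(q_W) = 0.
So q_W = (157 - 2q_A)/4 and q_A = (208 - 2q_W)/4.
Substituting one into the other gives q_W = 53/3 and q_A = 259/6.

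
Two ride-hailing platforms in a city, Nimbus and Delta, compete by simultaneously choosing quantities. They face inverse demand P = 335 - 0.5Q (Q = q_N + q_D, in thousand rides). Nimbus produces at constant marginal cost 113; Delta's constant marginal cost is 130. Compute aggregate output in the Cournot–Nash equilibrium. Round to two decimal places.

284.67

Nimbus's profit: π_N = (335 - 0.5Q)q_N - (113q_N). Setting ∂π_N/∂q_N = 0: 222 - q_N - (1/2)(q_D) = 0.
Delta's first-order condition: 205 - q_D - (1/2)(q_N) = 0.
Rearranging gives the reaction functions q_N = (222 - (1/2)q_D) and q_D = (205 - (1/2)q_N).
Solving the pair: q_N = 478/3, q_D = 376/3.
Total output Q = 478/3 + 376/3 = 854/3.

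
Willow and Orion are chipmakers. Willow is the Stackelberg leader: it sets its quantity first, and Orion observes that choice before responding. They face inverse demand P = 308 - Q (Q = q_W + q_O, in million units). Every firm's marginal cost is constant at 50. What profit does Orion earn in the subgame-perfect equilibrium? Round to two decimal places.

4160.25

Solve by backward induction. Given q_W, the follower Orion maximises π_O = (308 - q_W - q_O)q_O - 50q_O.
Follower FOC: 258 - q_W - 2q_O = 0, so q_O(q_W) = (258 - q_W)/2.
The leader anticipates this reaction. Substituting into P = 308 - Q gives P = 179 - (1/2)q_W, so π_W = (179 - (1/2)q_W)q_W - 50q_W.
Leader FOC: 129 - q_W = 0, so q_W = 129.
Then q_O = (258 - 129)/2 = 129/2.
Price P = 308 - 387/2 = 229/2.
Orion's profit: (229/2 - 50)·(129/2) = 4160.2500.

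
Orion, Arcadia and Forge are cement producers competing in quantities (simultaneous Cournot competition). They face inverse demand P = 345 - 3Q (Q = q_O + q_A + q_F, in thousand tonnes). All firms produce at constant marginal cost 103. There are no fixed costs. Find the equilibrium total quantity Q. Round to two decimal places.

60.50

Each firm earns π_i = (345 - 3Q)q_i - 103q_i.
First-order condition (treating rivals' output as given): 242 - 6q_i - 3·Σ_{j≠i} q_j = 0.
With identical firms every q_j equals q_i, so Σ_{j≠i} q_j = 2q_i and 242 = 12q_i, giving q_i = 121/6.
Total output Q = 121/6 + 121/6 + 121/6 = 121/2.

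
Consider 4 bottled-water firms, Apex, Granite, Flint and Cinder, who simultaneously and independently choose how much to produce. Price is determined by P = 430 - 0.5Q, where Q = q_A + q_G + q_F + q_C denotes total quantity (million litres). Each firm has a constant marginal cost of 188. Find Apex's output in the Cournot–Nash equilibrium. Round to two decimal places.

96.80

Each firm earns π_i = (430 - 0.5Q)q_i - 188q_i.
Setting ∂π_i/∂q_i = 0 with rivals' quantities fixed: 242 - q_i - (1/2)·Σ_{j≠i} q_j = 0.
By symmetry each firm produces the same amount; substituting Σ_{j≠i} q_j = 3q_i yields q_i = 242/(5/2) = 484/5.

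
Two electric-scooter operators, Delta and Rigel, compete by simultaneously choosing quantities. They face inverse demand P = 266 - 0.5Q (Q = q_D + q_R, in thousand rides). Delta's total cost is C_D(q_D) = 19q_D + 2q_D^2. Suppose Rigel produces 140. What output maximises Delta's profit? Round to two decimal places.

35.40

With the rival's output fixed at 140, Delta's profit is π_D = (266 - (1/2)·140 - (1/2)q_D)q_D - (19q_D + 2q_D²) = (196 - (1/2)q_D)q_D - (19q_D + 2q_D²).
∂π_D/∂q_D = 177 - 5q_D = 0, so q_D = 177/5.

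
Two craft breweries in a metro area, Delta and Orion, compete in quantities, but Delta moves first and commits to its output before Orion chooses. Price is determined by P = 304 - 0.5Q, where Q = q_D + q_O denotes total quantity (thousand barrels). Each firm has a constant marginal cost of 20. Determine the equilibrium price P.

The follower Orion best-responds to any q_D: π_O = (304 - 0.5Q)q_O - 20q_O.
Setting the follower's marginal profit to zero, 284 - (1/2)q_D - q_O = 0, i.e. q_O = (284 - (1/2)q_D).
Delta substitutes q_O(q_D) into its own profit: π_D = q_D(304 - (1/2)q_D - (284 - (1/2)q_D)/2) - 20q_D = (162 - (1/4)q_D)q_D - 20q_D.
Leader FOC: 142 - (1/2)q_D = 0, so q_D = 284.
Then q_O = (284 - (1/2)·284) = 142.
Total output Q = 426, so price P = 304 - (1/2)·426 = 91.

91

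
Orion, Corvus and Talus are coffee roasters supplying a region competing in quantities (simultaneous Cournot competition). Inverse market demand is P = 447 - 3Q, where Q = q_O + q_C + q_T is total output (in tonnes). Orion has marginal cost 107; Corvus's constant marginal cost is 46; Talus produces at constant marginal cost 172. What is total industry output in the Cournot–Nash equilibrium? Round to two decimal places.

84.67

Orion's profit: π_O = (447 - 3Q)q_O - (107q_O). Setting ∂π_O/∂q_O = 0: 340 - 6q_O - 3(q_C + q_T) = 0.
Corvus's profit: π_C = (447 - 3Q)q_C - (46q_C). Setting ∂π_C/∂q_C = 0: 401 - 6q_C - 3(q_O + q_T) = 0.
Talus's profit: π_T = (447 - 3Q)q_T - (172q_T). Setting ∂π_T/∂q_T = 0: 275 - 6q_T - 3(q_O + q_C) = 0.
Adding the 3 first-order conditions: 1016 − 12Q = 0, so Q = 254/3.
Back-substituting: q_O = (340 − 254)/3 = 86/3, q_C = (401 − 254)/3 = 49, q_T = (275 − 254)/3 = 7.
Total output Q = 86/3 + 49 + 7 = 254/3.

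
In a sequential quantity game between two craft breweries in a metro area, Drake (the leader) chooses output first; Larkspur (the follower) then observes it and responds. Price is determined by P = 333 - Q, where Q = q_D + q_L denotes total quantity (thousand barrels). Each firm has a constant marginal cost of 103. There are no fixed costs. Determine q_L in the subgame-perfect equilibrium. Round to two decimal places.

57.50

Solve by backward induction. Given q_D, the follower Larkspur maximises π_L = (333 - q_D - q_L)q_L - 103q_L.
Setting the follower's marginal profit to zero, 230 - q_D - 2q_L = 0, i.e. q_L = (230 - q_D)/2.
Drake substitutes q_L(q_D) into its own profit: π_D = q_D(333 - q_D - (230 - q_D)/2) - 103q_D = (218 - (1/2)q_D)q_D - 103q_D.
The leader's first-order condition 115 - q_D = 0 yields q_D = 115.
Then q_L = (230 - 115)/2 = 115/2.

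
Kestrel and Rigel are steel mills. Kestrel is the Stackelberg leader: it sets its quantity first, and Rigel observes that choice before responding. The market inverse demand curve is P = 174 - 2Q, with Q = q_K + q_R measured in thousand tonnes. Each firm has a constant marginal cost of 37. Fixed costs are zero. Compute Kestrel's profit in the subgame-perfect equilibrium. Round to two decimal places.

The follower Rigel best-responds to any q_K: π_R = (174 - 2Q)q_R - 37q_R.
∂π_R/∂q_R = 137 - 2q_K - 4q_R = 0 gives the reaction function q_R = (137 - 2q_K)/4.
Kestrel substitutes q_R(q_K) into its own profit: π_K = q_K(174 - 2q_K - (137 - 2q_K)/2) - 37q_K = (211/2 - q_K)q_K - 37q_K.
Maximising: ∂π_K/∂q_K = 137/2 - 2q_K = 0, giving q_K = 137/4.
Then q_R = (137 - 2·(137/4))/4 = 137/8.
Price P = 174 - 2·(411/8) = 285/4.
Kestrel's profit: (285/4 - 37)·(137/4) = 1173.0625.

1173.06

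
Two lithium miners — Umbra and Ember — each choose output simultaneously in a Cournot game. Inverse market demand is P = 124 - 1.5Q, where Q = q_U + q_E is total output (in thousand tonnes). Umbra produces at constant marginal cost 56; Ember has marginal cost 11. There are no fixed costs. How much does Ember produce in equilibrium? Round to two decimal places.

35.11

Umbra's profit: π_U = (124 - 1.5Q)q_U - (56q_U). Setting ∂π_U/∂q_U = 0: 68 - 3q_U - (3/2)(q_E) = 0.
Ember's profit: π_E = (124 - 1.5Q)q_E - (11q_E). Setting ∂π_E/∂q_E = 0: 113 - 3q_E - (3/2)(q_U) = 0.
Best responses: q_U = (68 - (3/2)q_E)/3, q_E = (113 - (3/2)q_U)/3.
Substituting one into the other gives q_U = 46/9 and q_E = 316/9.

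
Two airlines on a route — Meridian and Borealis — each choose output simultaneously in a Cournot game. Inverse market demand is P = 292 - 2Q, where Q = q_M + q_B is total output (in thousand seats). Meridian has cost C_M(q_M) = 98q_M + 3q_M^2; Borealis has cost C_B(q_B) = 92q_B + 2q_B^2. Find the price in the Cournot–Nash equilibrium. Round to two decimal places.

Meridian's profit: π_M = (292 - 2Q)q_M - (98q_M + 3q_M²). Setting ∂π_M/∂q_M = 0: 194 - 10q_M - 2(q_B) = 0.
Borealis's first-order condition: 200 - 8q_B - 2(q_M) = 0.
So q_M = (194 - 2q_B)/10 and q_B = (200 - 2q_M)/8.
Solving the pair: q_M = 288/19, q_B = 403/19.
Total output Q = 691/19, so price P = 292 - 2·(691/19) = 219.2632.

219.26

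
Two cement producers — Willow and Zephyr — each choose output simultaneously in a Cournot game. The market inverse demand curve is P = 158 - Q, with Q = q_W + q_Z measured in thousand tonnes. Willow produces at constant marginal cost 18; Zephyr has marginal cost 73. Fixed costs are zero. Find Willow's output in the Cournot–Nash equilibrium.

Willow's profit: π_W = (158 - Q)q_W - (18q_W). Setting ∂π_W/∂q_W = 0: 140 - 2q_W - (q_Z) = 0.
Zephyr's profit: π_Z = (158 - Q)q_Z - (73q_Z). Setting ∂π_Z/∂q_Z = 0: 85 - 2q_Z - (q_W) = 0.
Best responses: q_W = (140 - q_Z)/2, q_Z = (85 - q_W)/2.
Substituting one into the other gives q_W = 65 and q_Z = 10.

65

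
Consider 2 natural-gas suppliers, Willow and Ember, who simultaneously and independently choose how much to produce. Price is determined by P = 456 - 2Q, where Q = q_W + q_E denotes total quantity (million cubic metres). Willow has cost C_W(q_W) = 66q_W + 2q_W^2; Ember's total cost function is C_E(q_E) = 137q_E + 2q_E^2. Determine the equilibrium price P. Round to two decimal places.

Willow's profit: π_W = (456 - 2Q)q_W - (66q_W + 2q_W²). Setting ∂π_W/∂q_W = 0: 390 - 8q_W - 2(q_E) = 0.
Ember's first-order condition: 319 - 8q_E - 2(q_W) = 0.
Rearranging gives the reaction functions q_W = (390 - 2q_E)/8 and q_E = (319 - 2q_W)/8.
Solving the pair: q_W = 1241/30, q_E = 443/15.
Total output Q = 709/10, so price P = 456 - 2·(709/10) = 1571/5.

314.20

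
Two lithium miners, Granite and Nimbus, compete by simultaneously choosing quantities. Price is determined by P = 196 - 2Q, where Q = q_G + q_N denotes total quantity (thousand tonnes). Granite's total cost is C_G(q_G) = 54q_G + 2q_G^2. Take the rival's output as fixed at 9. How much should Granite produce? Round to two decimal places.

With the rival's output fixed at 9, Granite's profit is π_G = (196 - 2·9 - 2q_G)q_G - (54q_G + 2q_G²) = (178 - 2q_G)q_G - (54q_G + 2q_G²).
∂π_G/∂q_G = 124 - 8q_G = 0, so q_G = 31/2.

15.50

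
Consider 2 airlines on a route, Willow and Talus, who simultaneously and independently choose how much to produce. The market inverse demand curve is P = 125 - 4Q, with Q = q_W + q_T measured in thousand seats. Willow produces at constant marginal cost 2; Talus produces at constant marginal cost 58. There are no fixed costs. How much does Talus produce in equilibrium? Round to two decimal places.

Willow's profit: π_W = (125 - 4Q)q_W - (2q_W). Setting ∂π_W/∂q_W = 0: 123 - 8q_W - 4(q_T) = 0.
Talus's first-order condition: 67 - 8q_T - 4(q_W) = 0.
Best responses: q_W = (123 - 4q_T)/8, q_T = (67 - 4q_W)/8.
Substituting one into the other gives q_W = 179/12 and q_T = 11/12.

0.92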